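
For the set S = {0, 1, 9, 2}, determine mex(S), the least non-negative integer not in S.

The values 0, 1, 2 are all present; 3 is the first non-negative integer missing from the set.

3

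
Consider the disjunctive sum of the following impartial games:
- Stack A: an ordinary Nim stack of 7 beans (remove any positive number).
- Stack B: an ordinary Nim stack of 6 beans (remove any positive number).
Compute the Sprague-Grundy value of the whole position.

1

Stack A is a plain Nim stack of size 7, so its Grundy value is 7.
Stack B is a plain Nim stack of size 6, so its Grundy value is 6.
The value of a disjunctive sum is the nim-sum of the parts.
Combined value = 7 ⊕ 6 = 1.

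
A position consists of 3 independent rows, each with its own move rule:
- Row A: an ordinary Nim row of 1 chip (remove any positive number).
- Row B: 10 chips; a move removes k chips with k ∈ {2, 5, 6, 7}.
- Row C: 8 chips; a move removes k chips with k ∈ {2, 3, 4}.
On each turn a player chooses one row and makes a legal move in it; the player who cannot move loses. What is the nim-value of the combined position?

3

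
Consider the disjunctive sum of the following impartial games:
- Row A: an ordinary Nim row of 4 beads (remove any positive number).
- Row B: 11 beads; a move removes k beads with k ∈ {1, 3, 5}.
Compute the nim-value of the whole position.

Row A is a plain Nim row of size 4, so its Grundy value is 4.
For row B, compute g(0), g(1), … with moves {1, 3, 5}:
g(0) = mex{} = 0
g(1) = mex{0} = 1
g(2) = mex{1} = 0
g(3) = mex{0} = 1
g(4) = mex{1} = 0
g(5) = mex{0} = 1
g(6) = mex{1} = 0
g(7) = mex{0} = 1
g(8) = mex{1} = 0
g(9) = mex{0} = 1
g(10) = mex{1} = 0
g(11) = mex{0} = 1
So g(11) = 1.
By the Sprague-Grundy theorem, the Grundy value of a sum of independent games is the XOR of the component values.
Combined value = 4 ⊕ 1 = 5.

5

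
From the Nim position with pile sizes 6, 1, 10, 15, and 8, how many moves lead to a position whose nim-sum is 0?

3

Write each in binary and XOR column by column:
  0110  (6)
  0001  (1)
  1010  (10)
  1111  (15)
  1000  (8)
  ----
  1010  (10)
The overall nim-sum is X = 10. A pile of size p has a winning move iff p XOR X < p (reduce it to p XOR X).
  6: 6 XOR 10 = 12 ≥ 6 — no move.
  1: 1 XOR 10 = 11 ≥ 1 — no move.
  10: 10 XOR 10 = 0 < 10 — winning move (to 0).
  15: 15 XOR 10 = 5 < 15 — winning move (to 5).
  8: 8 XOR 10 = 2 < 8 — winning move (to 2).
That gives 3 winning moves.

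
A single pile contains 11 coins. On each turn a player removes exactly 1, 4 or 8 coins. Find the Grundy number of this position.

2

Compute g(0), g(1), … for moves {1, 4, 8}:
k:     0  1  2  3  4  5  6  7  8  9 10 11
g(k):  0  1  0  1  2  0  1  0  1  2  3  2
So g(11) = 2.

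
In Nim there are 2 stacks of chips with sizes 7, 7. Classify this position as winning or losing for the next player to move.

Losing position

Bitwise XOR of the heap sizes:
  111  (7)
  111  (7)
  ---
  000  (0)
The nim-sum is 0, so this is a P-position: the player to move is in a losing position under optimal play.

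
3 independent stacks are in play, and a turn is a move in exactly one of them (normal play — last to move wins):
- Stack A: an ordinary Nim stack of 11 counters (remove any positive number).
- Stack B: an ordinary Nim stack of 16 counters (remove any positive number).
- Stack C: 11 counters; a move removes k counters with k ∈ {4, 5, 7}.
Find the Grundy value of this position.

27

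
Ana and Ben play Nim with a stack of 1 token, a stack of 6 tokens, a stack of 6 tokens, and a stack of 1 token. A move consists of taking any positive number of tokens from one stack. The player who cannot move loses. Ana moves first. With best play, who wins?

Ben wins

Bitwise XOR of the heap sizes:
  001  (1)
  110  (6)
  110  (6)
  001  (1)
  ---
  000  (0)
The nim-sum is 0, so this is a P-position: the player to move is in a losing position under optimal play; Ana is about to move from it and so loses — Ben wins.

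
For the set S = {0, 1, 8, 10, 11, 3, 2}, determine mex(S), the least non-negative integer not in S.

The values 0, 1, 2, 3 are all present; 4 is the first non-negative integer missing from the set.

4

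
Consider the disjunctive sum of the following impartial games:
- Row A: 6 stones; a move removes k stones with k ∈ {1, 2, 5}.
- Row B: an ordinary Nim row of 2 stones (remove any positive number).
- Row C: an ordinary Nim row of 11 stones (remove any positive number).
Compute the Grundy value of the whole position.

9

For row A, compute g(0), g(1), … with moves {1, 2, 5}:
k:     0  1  2  3  4  5  6
g(k):  0  1  2  0  1  2  0
So g(6) = 0.
Row B is a plain Nim row of size 2, so its Grundy value is 2.
Row C is a plain Nim row of size 11, so its Grundy value is 11.
The value of a disjunctive sum is the nim-sum of the parts.
Combined value = 0 XOR 2 XOR 11 = 9.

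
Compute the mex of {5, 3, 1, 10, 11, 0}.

2

The values 0, 1 are all present; 2 is the first non-negative integer missing from the set.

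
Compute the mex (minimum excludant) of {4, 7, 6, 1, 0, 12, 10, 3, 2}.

5

The values 0, 1, 2, 3, 4 are all present; 5 is the first non-negative integer missing from the set.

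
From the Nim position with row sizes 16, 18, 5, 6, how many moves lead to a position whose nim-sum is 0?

Write each in binary and XOR column by column:
  10000  (16)
  10010  (18)
  00101  (5)
  00110  (6)
  -----
  00001  (1)
The overall nim-sum is X = 1. A row of size p has a winning move iff p XOR X < p (reduce it to p XOR X).
  16: 16 XOR 1 = 17 ≥ 16 — no move.
  18: 18 XOR 1 = 19 ≥ 18 — no move.
  5: 5 XOR 1 = 4 < 5 — winning move (to 4).
  6: 6 XOR 1 = 7 ≥ 6 — no move.
That gives 1 winning move.

1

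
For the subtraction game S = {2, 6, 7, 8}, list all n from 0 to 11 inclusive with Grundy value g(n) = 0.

0, 1, 4, 5

Grundy values for subtraction set {2, 6, 7, 8}:
g(0) = mex{} = 0
g(1) = mex{} = 0
g(2) = mex{0} = 1
g(3) = mex{0} = 1
g(4) = mex{1} = 0
g(5) = mex{1} = 0
g(6) = mex{0} = 1
g(7) = mex{0} = 1
g(8) = mex{0,1} = 2
g(9) = mex{0,1} = 2
g(10) = mex{0,1,2} = 3
g(11) = mex{0,1,2} = 3
The P-positions (g = 0) in 0..11 are 0, 1, 4, 5.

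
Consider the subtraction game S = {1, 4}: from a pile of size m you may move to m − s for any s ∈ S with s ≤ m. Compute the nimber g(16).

1

Grundy values for subtraction set {1, 4}:
k:     0  1  2  3  4  5  6  7  8  9 10 11 12 13 14 15 16
g(k):  0  1  0  1  2  0  1  0  1  2  0  1  0  1  2  0  1
So g(16) = 1.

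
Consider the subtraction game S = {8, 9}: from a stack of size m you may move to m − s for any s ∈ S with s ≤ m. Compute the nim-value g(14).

1

Compute g(0), g(1), … for moves {8, 9}:
g(0) = mex{} = 0
g(1) = mex{} = 0
g(2) = mex{} = 0
g(3) = mex{} = 0
g(4) = mex{} = 0
g(5) = mex{} = 0
g(6) = mex{} = 0
g(7) = mex{} = 0
g(8) = mex{0} = 1
g(9) = mex{0} = 1
g(10) = mex{0} = 1
g(11) = mex{0} = 1
g(12) = mex{0} = 1
g(13) = mex{0} = 1
g(14) = mex{0} = 1
So g(14) = 1.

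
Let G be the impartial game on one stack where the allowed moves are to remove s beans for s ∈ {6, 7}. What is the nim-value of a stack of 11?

1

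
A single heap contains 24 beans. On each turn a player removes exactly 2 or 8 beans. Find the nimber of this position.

Grundy values for subtraction set {2, 8}:
k:     0  1  2  3  4  5  6  7  8  9 10 11 12 13 14 15 16 17 18 19 20 21 22 23 24
g(k):  0  0  1  1  0  0  1  1  2  2  0  0  1  1  0  0  1  1  2  2  0  0  1  1  0
So g(24) = 0.

0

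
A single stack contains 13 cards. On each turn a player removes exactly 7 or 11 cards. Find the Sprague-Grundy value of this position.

1

Compute g(0), g(1), … for moves {7, 11}:
g(0) = mex{} = 0
g(1) = mex{} = 0
g(2) = mex{} = 0
g(3) = mex{} = 0
g(4) = mex{} = 0
g(5) = mex{} = 0
g(6) = mex{} = 0
g(7) = mex{0} = 1
g(8) = mex{0} = 1
g(9) = mex{0} = 1
g(10) = mex{0} = 1
g(11) = mex{0} = 1
g(12) = mex{0} = 1
g(13) = mex{0} = 1
So g(13) = 1.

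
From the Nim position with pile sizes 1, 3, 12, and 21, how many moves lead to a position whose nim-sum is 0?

1

Nim-sum: 1 XOR 3 XOR 12 XOR 21 = 27.
The overall nim-sum is X = 27. A pile of size p has a winning move iff p XOR X < p (reduce it to p XOR X).
  1: 1 XOR 27 = 26 ≥ 1 — no move.
  3: 3 XOR 27 = 24 ≥ 3 — no move.
  12: 12 XOR 27 = 23 ≥ 12 — no move.
  21: 21 XOR 27 = 14 < 21 — winning move (to 14).
That gives 1 winning move.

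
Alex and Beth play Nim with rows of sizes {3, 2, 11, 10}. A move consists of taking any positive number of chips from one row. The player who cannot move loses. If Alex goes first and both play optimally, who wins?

Beth wins

Bitwise XOR of the heap sizes:
  0011  (3)
  0010  (2)
  1011  (11)
  1010  (10)
  ----
  0000  (0)
The nim-sum is 0, so this is a P-position: the player to move is in a losing position under optimal play; Alex is about to move from it and so loses — Beth wins.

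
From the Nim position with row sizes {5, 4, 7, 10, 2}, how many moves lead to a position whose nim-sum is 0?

Compute the nim-sum pairwise:
5 XOR 4 = 1
1 XOR 7 = 6
6 XOR 10 = 12
12 XOR 2 = 14
The overall nim-sum is X = 14. A row of size p has a winning move iff p XOR X < p (reduce it to p XOR X).
  5: 5 XOR 14 = 11 ≥ 5 — no move.
  4: 4 XOR 14 = 10 ≥ 4 — no move.
  7: 7 XOR 14 = 9 ≥ 7 — no move.
  10: 10 XOR 14 = 4 < 10 — winning move (to 4).
  2: 2 XOR 14 = 12 ≥ 2 — no move.
That gives 1 winning move.

1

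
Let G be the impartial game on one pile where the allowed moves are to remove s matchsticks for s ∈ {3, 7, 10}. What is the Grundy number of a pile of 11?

3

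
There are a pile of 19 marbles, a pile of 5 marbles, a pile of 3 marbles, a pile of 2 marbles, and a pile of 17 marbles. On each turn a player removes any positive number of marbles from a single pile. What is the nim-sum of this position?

6

Compute the nim-sum pairwise:
19 ⊕ 5 = 22
22 ⊕ 3 = 21
21 ⊕ 2 = 23
23 ⊕ 17 = 6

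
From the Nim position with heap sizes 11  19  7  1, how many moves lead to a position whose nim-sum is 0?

1

Compute the nim-sum pairwise:
11 ^ 19 = 24
24 ^ 7 = 31
31 ^ 1 = 30
The overall nim-sum is X = 30. A heap of size p has a winning move iff p XOR X < p (reduce it to p XOR X).
  11: 11 XOR 30 = 21 ≥ 11 — no move.
  19: 19 XOR 30 = 13 < 19 — winning move (to 13).
  7: 7 XOR 30 = 25 ≥ 7 — no move.
  1: 1 XOR 30 = 31 ≥ 1 — no move.
That gives 1 winning move.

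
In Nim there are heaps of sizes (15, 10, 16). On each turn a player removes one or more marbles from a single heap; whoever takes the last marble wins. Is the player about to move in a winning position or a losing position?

Winning position

Nim-sum: 15 ^ 10 ^ 16 = 21.
The nim-sum is 21 ≠ 0, so this is an N-position: the player to move can win.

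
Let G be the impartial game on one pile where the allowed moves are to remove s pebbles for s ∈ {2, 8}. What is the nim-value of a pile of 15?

0

Compute g(0), g(1), … for moves {2, 8}:
k:     0  1  2  3  4  5  6  7  8  9 10 11 12 13 14 15
g(k):  0  0  1  1  0  0  1  1  2  2  0  0  1  1  0  0
So g(15) = 0.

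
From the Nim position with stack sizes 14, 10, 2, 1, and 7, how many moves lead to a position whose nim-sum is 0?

Compute the nim-sum pairwise:
14 ^ 10 = 4
4 ^ 2 = 6
6 ^ 1 = 7
7 ^ 7 = 0
The nim-sum is already 0, so every move leaves a nonzero nim-sum — there are no winning moves.

0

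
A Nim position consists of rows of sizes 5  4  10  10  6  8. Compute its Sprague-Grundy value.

In binary:
  0101  (5)
  0100  (4)
  1010  (10)
  1010  (10)
  0110  (6)
  1000  (8)
  ----
  1111  (15)

15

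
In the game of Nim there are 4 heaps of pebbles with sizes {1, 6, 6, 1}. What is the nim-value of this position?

0

Compute the nim-sum pairwise:
1 ^ 6 = 7
7 ^ 6 = 1
1 ^ 1 = 0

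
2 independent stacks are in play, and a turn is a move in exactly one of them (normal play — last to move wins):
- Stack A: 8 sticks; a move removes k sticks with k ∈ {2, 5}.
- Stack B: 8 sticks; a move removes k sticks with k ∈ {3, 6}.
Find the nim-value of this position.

2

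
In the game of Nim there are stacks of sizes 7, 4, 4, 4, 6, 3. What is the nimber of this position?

6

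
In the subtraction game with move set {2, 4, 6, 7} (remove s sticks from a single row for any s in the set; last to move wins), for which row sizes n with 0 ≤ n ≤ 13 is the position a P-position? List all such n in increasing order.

0, 1, 9, 10

Grundy values for subtraction set {2, 4, 6, 7}:
g(0) = mex{} = 0
g(1) = mex{} = 0
g(2) = mex{0} = 1
g(3) = mex{0} = 1
g(4) = mex{0,1} = 2
g(5) = mex{0,1} = 2
g(6) = mex{0,1,2} = 3
g(7) = mex{0,1,2} = 3
g(8) = mex{0,1,2,3} = 4
g(9) = mex{1,2,3} = 0
g(10) = mex{1,2,3,4} = 0
g(11) = mex{0,2,3} = 1
g(12) = mex{0,2,3,4} = 1
g(13) = mex{0,1,3} = 2
The P-positions (g = 0) in 0..13 are 0, 1, 9, 10.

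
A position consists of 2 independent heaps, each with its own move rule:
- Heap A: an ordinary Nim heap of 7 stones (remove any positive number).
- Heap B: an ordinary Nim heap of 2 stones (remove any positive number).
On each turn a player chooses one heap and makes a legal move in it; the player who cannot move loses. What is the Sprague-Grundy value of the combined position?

5

Heap A is a plain Nim heap of size 7, so its Grundy value is 7.
Heap B is a plain Nim heap of size 2, so its Grundy value is 2.
The value of a disjunctive sum is the nim-sum of the parts.
Combined value = 7 ⊕ 2 = 5.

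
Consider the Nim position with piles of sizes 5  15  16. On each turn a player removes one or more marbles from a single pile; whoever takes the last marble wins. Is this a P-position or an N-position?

N-position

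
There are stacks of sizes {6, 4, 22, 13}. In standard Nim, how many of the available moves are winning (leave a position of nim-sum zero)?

Bitwise XOR of the heap sizes:
  00110  (6)
  00100  (4)
  10110  (22)
  01101  (13)
  -----
  11001  (25)
The overall nim-sum is X = 25. A stack of size p has a winning move iff p XOR X < p (reduce it to p XOR X).
  6: 6 XOR 25 = 31 ≥ 6 — no move.
  4: 4 XOR 25 = 29 ≥ 4 — no move.
  22: 22 XOR 25 = 15 < 22 — winning move (to 15).
  13: 13 XOR 25 = 20 ≥ 13 — no move.
That gives 1 winning move.

1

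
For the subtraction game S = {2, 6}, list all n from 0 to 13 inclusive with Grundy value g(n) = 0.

0, 1, 4, 5, 8, 9, 12, 13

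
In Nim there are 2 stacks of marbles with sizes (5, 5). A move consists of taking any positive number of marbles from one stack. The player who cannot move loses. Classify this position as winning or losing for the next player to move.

Compute the nim-sum pairwise:
5 ^ 5 = 0
The nim-sum is 0, so this is a P-position: the player to move is in a losing position under optimal play.

Losing position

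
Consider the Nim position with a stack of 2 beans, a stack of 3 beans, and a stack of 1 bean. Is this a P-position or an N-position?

Write each in binary and XOR column by column:
  10  (2)
  11  (3)
  01  (1)
  --
  00  (0)
The nim-sum is 0, so this is a P-position: the player to move is in a losing position under optimal play.

P-position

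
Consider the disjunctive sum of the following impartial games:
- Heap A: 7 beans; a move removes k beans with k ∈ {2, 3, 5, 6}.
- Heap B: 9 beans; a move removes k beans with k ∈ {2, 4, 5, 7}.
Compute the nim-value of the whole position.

Build the Grundy sequence for heap A with g(k) = mex{g(k−s) : s ∈ {2, 3, 5, 6}, s ≤ k}:
k:     0  1  2  3  4  5  6  7
g(k):  0  0  1  1  2  2  3  3
So g(7) = 3.
For heap B, compute g(0), g(1), … with moves {2, 4, 5, 7}:
k:     0  1  2  3  4  5  6  7  8  9
g(k):  0  0  1  1  2  2  3  3  4  0
So g(9) = 0.
The value of a disjunctive sum is the nim-sum of the parts.
Combined value = 3 ⊕ 0 = 3.

3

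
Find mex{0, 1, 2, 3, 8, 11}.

4

The values 0, 1, 2, 3 are all present; 4 is the first non-negative integer missing from the set.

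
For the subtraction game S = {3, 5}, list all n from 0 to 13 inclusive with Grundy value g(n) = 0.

0, 1, 2, 8, 9, 10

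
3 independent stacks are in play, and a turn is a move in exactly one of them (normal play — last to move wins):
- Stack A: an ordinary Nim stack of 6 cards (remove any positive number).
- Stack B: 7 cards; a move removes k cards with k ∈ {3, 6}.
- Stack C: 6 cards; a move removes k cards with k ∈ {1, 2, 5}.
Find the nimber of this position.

4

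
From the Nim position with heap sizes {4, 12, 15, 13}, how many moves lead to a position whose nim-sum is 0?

3

Compute the nim-sum pairwise:
4 ^ 12 = 8
8 ^ 15 = 7
7 ^ 13 = 10
The overall nim-sum is X = 10. A heap of size p has a winning move iff p XOR X < p (reduce it to p XOR X).
  4: 4 XOR 10 = 14 ≥ 4 — no move.
  12: 12 XOR 10 = 6 < 12 — winning move (to 6).
  15: 15 XOR 10 = 5 < 15 — winning move (to 5).
  13: 13 XOR 10 = 7 < 13 — winning move (to 7).
That gives 3 winning moves.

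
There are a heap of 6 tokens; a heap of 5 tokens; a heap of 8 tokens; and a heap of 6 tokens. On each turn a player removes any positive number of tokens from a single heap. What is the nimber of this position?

13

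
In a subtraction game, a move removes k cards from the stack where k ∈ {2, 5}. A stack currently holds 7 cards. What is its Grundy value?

Build the Grundy sequence with g(k) = mex{g(k−s) : s ∈ {2, 5}, s ≤ k}:
k:     0  1  2  3  4  5  6  7
g(k):  0  0  1  1  0  2  1  0
So g(7) = 0.

0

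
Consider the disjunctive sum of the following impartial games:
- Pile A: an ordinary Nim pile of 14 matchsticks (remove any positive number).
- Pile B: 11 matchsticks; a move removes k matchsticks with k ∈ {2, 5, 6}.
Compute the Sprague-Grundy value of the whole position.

Pile A is a plain Nim pile of size 14, so its Grundy value is 14.
Build the Grundy sequence for pile B with g(k) = mex{g(k−s) : s ∈ {2, 5, 6}, s ≤ k}:
k:     0  1  2  3  4  5  6  7  8  9 10 11
g(k):  0  0  1  1  0  2  1  3  0  2  1  0
So g(11) = 0.
The value of a disjunctive sum is the nim-sum of the parts.
Combined value = 14 XOR 0 = 14.

14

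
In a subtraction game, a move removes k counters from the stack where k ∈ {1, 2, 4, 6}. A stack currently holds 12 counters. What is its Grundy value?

1

Compute g(0), g(1), … for moves {1, 2, 4, 6}:
g(0) = mex{} = 0
g(1) = mex{0} = 1
g(2) = mex{0,1} = 2
g(3) = mex{1,2} = 0
g(4) = mex{0,2} = 1
g(5) = mex{0,1} = 2
g(6) = mex{0,1,2} = 3
g(7) = mex{0,1,2,3} = 4
g(8) = mex{1,2,3,4} = 0
g(9) = mex{0,2,4} = 1
g(10) = mex{0,1,3} = 2
g(11) = mex{1,2,4} = 0
g(12) = mex{0,2,3} = 1
So g(12) = 1.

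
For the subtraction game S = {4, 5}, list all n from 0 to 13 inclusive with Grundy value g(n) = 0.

0, 1, 2, 3, 9, 10, 11, 12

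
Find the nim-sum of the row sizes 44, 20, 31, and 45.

Nim-sum: 44 ^ 20 ^ 31 ^ 45 = 10.

10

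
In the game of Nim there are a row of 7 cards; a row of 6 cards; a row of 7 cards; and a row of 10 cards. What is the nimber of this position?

12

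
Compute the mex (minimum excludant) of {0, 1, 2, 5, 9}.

3

The values 0, 1, 2 are all present; 3 is the first non-negative integer missing from the set.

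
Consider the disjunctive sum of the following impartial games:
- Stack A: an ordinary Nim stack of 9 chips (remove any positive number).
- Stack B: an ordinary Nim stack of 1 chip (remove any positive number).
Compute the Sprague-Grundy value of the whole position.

Stack A is a plain Nim stack of size 9, so its Grundy value is 9.
Stack B is a plain Nim stack of size 1, so its Grundy value is 1.
By the Sprague-Grundy theorem, the Grundy value of a sum of independent games is the XOR of the component values.
Combined value = 9 XOR 1 = 8.

8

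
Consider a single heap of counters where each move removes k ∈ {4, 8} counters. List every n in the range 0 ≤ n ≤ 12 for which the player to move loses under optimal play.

0, 1, 2, 3, 12

Compute g(0), g(1), … for moves {4, 8}:
g(0) = mex{} = 0
g(1) = mex{} = 0
g(2) = mex{} = 0
g(3) = mex{} = 0
g(4) = mex{0} = 1
g(5) = mex{0} = 1
g(6) = mex{0} = 1
g(7) = mex{0} = 1
g(8) = mex{0,1} = 2
g(9) = mex{0,1} = 2
g(10) = mex{0,1} = 2
g(11) = mex{0,1} = 2
g(12) = mex{1,2} = 0
The P-positions (g = 0) in 0..12 are 0, 1, 2, 3, 12.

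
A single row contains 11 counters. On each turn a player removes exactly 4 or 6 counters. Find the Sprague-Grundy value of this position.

Grundy values for subtraction set {4, 6}:
k:     0  1  2  3  4  5  6  7  8  9 10 11
g(k):  0  0  0  0  1  1  1  1  2  2  0  0
So g(11) = 0.

0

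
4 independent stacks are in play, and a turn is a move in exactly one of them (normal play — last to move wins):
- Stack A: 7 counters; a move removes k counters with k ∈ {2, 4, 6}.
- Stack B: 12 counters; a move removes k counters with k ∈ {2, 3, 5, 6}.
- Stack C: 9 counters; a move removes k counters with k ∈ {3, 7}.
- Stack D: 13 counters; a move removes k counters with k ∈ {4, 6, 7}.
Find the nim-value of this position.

Build the Grundy sequence for stack A with g(k) = mex{g(k−s) : s ∈ {2, 4, 6}, s ≤ k}:
g(0) = mex{} = 0
g(1) = mex{} = 0
g(2) = mex{0} = 1
g(3) = mex{0} = 1
g(4) = mex{0,1} = 2
g(5) = mex{0,1} = 2
g(6) = mex{0,1,2} = 3
g(7) = mex{0,1,2} = 3
So g(7) = 3.
For stack B, compute g(0), g(1), … with moves {2, 3, 5, 6}:
g(0) = mex{} = 0
g(1) = mex{} = 0
g(2) = mex{0} = 1
g(3) = mex{0} = 1
g(4) = mex{0,1} = 2
g(5) = mex{0,1} = 2
g(6) = mex{0,1,2} = 3
g(7) = mex{0,1,2} = 3
g(8) = mex{1,2,3} = 0
g(9) = mex{1,2,3} = 0
g(10) = mex{0,2,3} = 1
g(11) = mex{0,2,3} = 1
g(12) = mex{0,1,3} = 2
So g(12) = 2.
For stack C, compute g(0), g(1), … with moves {3, 7}:
k:     0  1  2  3  4  5  6  7  8  9
g(k):  0  0  0  1  1  1  0  2  2  1
So g(9) = 1.
Build the Grundy sequence for stack D with g(k) = mex{g(k−s) : s ∈ {4, 6, 7}, s ≤ k}:
k:     0  1  2  3  4  5  6  7  8  9 10 11 12 13
g(k):  0  0  0  0  1  1  1  1  2  2  2  0  0  0
So g(13) = 0.
By the Sprague-Grundy theorem, the Grundy value of a sum of independent games is the XOR of the component values.
Combined value = 3 XOR 2 XOR 1 XOR 0 = 0.

0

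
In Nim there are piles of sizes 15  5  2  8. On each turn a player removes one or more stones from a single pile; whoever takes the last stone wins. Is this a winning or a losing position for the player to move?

Losing position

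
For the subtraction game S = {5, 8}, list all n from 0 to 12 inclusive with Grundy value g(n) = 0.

0, 1, 2, 3, 4

Build the Grundy sequence with g(k) = mex{g(k−s) : s ∈ {5, 8}, s ≤ k}:
k:     0  1  2  3  4  5  6  7  8  9 10 11 12
g(k):  0  0  0  0  0  1  1  1  1  1  2  2  2
The P-positions (g = 0) in 0..12 are 0, 1, 2, 3, 4.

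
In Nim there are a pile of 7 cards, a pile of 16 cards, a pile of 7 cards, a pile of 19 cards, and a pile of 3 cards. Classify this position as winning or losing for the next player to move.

Nim-sum: 7 ^ 16 ^ 7 ^ 19 ^ 3 = 0.
The nim-sum is 0, so this is a P-position: the player to move is in a losing position under optimal play.

Losing position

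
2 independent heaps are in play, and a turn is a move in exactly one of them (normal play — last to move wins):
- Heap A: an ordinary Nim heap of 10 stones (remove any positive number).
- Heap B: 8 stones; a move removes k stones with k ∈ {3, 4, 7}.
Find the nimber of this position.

8

Heap A is a plain Nim heap of size 10, so its Grundy value is 10.
Grundy values for heap B (subtraction set {3, 4, 7}):
k:     0  1  2  3  4  5  6  7  8
g(k):  0  0  0  1  1  1  2  2  2
So g(8) = 2.
The value of a disjunctive sum is the nim-sum of the parts.
Combined value = 10 ⊕ 2 = 8.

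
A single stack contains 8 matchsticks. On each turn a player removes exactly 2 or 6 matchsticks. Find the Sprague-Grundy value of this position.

0

Build the Grundy sequence with g(k) = mex{g(k−s) : s ∈ {2, 6}, s ≤ k}:
g(0) = mex{} = 0
g(1) = mex{} = 0
g(2) = mex{0} = 1
g(3) = mex{0} = 1
g(4) = mex{1} = 0
g(5) = mex{1} = 0
g(6) = mex{0} = 1
g(7) = mex{0} = 1
g(8) = mex{1} = 0
So g(8) = 0.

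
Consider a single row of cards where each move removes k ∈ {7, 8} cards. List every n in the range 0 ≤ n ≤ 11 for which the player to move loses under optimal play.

0, 1, 2, 3, 4, 5, 6

Compute g(0), g(1), … for moves {7, 8}:
k:     0  1  2  3  4  5  6  7  8  9 10 11
g(k):  0  0  0  0  0  0  0  1  1  1  1  1
The P-positions (g = 0) in 0..11 are 0, 1, 2, 3, 4, 5, 6.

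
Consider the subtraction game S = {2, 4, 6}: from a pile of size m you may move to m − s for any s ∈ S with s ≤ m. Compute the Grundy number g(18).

Compute g(0), g(1), … for moves {2, 4, 6}:
k:     0  1  2  3  4  5  6  7  8  9 10 11 12 13 14 15 16 17 18
g(k):  0  0  1  1  2  2  3  3  0  0  1  1  2  2  3  3  0  0  1
So g(18) = 1.

1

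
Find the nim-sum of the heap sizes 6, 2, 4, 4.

4

Nim-sum: 6 ⊕ 2 ⊕ 4 ⊕ 4 = 4.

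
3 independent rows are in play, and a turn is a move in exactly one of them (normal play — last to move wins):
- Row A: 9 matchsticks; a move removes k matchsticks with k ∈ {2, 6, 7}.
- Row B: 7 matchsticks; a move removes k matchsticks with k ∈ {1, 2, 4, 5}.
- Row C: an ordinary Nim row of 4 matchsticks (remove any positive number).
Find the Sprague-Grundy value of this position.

Grundy values for row A (subtraction set {2, 6, 7}):
k:     0  1  2  3  4  5  6  7  8  9
g(k):  0  0  1  1  0  0  1  1  2  0
So g(9) = 0.
Build the Grundy sequence for row B with g(k) = mex{g(k−s) : s ∈ {1, 2, 4, 5}, s ≤ k}:
g(0) = mex{} = 0
g(1) = mex{0} = 1
g(2) = mex{0,1} = 2
g(3) = mex{1,2} = 0
g(4) = mex{0,2} = 1
g(5) = mex{0,1} = 2
g(6) = mex{1,2} = 0
g(7) = mex{0,2} = 1
So g(7) = 1.
Row C is a plain Nim row of size 4, so its Grundy value is 4.
By the Sprague-Grundy theorem, the Grundy value of a sum of independent games is the XOR of the component values.
Combined value = 0 ⊕ 1 ⊕ 4 = 5.

5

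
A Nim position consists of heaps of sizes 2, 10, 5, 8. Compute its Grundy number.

In binary:
  0010  (2)
  1010  (10)
  0101  (5)
  1000  (8)
  ----
  0101  (5)

5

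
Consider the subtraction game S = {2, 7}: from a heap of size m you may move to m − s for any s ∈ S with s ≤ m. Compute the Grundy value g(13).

Build the Grundy sequence with g(k) = mex{g(k−s) : s ∈ {2, 7}, s ≤ k}:
k:     0  1  2  3  4  5  6  7  8  9 10 11 12 13
g(k):  0  0  1  1  0  0  1  1  2  0  0  1  1  0
So g(13) = 0.

0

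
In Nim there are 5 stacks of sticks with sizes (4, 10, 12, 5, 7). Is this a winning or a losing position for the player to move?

Losing position

Compute the nim-sum pairwise:
4 ^ 10 = 14
14 ^ 12 = 2
2 ^ 5 = 7
7 ^ 7 = 0
The nim-sum is 0, so this is a P-position: the player to move is in a losing position under optimal play.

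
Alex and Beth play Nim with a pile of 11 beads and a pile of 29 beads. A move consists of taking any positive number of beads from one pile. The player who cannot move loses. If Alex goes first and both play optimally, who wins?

Alex wins

Compute the nim-sum pairwise:
11 ⊕ 29 = 22
The nim-sum is 22 ≠ 0, so this is an N-position: the player to move can win; Alex has a winning move.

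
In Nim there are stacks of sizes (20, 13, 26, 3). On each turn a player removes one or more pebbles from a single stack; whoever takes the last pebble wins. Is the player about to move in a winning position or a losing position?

Losing position

Nim-sum: 20 ⊕ 13 ⊕ 26 ⊕ 3 = 0.
The nim-sum is 0, so this is a P-position: the player to move is in a losing position under optimal play.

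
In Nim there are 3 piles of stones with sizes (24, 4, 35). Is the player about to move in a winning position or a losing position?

Nim-sum: 24 XOR 4 XOR 35 = 63.
The nim-sum is 63 ≠ 0, so this is an N-position: the player to move can win.

Winning position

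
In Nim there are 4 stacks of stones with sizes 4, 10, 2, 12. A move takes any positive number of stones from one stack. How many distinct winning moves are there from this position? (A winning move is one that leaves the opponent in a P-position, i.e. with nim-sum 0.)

0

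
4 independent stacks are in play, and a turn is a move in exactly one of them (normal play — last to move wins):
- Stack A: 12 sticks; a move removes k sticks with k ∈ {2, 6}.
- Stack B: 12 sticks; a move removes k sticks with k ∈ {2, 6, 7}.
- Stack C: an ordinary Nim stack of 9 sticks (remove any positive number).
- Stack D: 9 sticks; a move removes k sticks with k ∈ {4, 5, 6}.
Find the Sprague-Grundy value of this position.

Build the Grundy sequence for stack A with g(k) = mex{g(k−s) : s ∈ {2, 6}, s ≤ k}:
k:     0  1  2  3  4  5  6  7  8  9 10 11 12
g(k):  0  0  1  1  0  0  1  1  0  0  1  1  0
So g(12) = 0.
Grundy values for stack B (subtraction set {2, 6, 7}):
g(0) = mex{} = 0
g(1) = mex{} = 0
g(2) = mex{0} = 1
g(3) = mex{0} = 1
g(4) = mex{1} = 0
g(5) = mex{1} = 0
g(6) = mex{0} = 1
g(7) = mex{0} = 1
g(8) = mex{0,1} = 2
g(9) = mex{1} = 0
g(10) = mex{0,1,2} = 3
g(11) = mex{0} = 1
g(12) = mex{0,1,3} = 2
So g(12) = 2.
Stack C is a plain Nim stack of size 9, so its Grundy value is 9.
Build the Grundy sequence for stack D with g(k) = mex{g(k−s) : s ∈ {4, 5, 6}, s ≤ k}:
k:     0  1  2  3  4  5  6  7  8  9
g(k):  0  0  0  0  1  1  1  1  2  2
So g(9) = 2.
By the Sprague-Grundy theorem, the Grundy value of a sum of independent games is the XOR of the component values.
Combined value = 0 XOR 2 XOR 9 XOR 2 = 9.

9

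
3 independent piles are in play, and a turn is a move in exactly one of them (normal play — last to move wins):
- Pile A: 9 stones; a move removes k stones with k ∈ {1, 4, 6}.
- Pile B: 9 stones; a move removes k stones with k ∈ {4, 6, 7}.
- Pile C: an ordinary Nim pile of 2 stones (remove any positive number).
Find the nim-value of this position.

For pile A, compute g(0), g(1), … with moves {1, 4, 6}:
k:     0  1  2  3  4  5  6  7  8  9
g(k):  0  1  0  1  2  0  1  0  1  2
So g(9) = 2.
Grundy values for pile B (subtraction set {4, 6, 7}):
k:     0  1  2  3  4  5  6  7  8  9
g(k):  0  0  0  0  1  1  1  1  2  2
So g(9) = 2.
Pile C is a plain Nim pile of size 2, so its Grundy value is 2.
By the Sprague-Grundy theorem, the Grundy value of a sum of independent games is the XOR of the component values.
Combined value = 2 ⊕ 2 ⊕ 2 = 2.

2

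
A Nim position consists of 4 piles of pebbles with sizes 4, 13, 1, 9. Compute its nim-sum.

1

Write each in binary and XOR column by column:
  0100  (4)
  1101  (13)
  0001  (1)
  1001  (9)
  ----
  0001  (1)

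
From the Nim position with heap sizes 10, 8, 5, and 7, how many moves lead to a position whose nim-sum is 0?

Write each in binary and XOR column by column:
  1010  (10)
  1000  (8)
  0101  (5)
  0111  (7)
  ----
  0000  (0)
The nim-sum is already 0, so every move leaves a nonzero nim-sum — there are no winning moves.

0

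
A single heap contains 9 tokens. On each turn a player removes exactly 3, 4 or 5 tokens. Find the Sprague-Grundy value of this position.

0

Compute g(0), g(1), … for moves {3, 4, 5}:
g(0) = mex{} = 0
g(1) = mex{} = 0
g(2) = mex{} = 0
g(3) = mex{0} = 1
g(4) = mex{0} = 1
g(5) = mex{0} = 1
g(6) = mex{0,1} = 2
g(7) = mex{0,1} = 2
g(8) = mex{1} = 0
g(9) = mex{1,2} = 0
So g(9) = 0.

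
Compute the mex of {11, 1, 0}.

The values 0, 1 are all present; 2 is the first non-negative integer missing from the set.

2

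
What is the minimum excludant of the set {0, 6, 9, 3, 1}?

2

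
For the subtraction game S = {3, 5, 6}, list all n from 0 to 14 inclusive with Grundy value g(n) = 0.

Compute g(0), g(1), … for moves {3, 5, 6}:
k:     0  1  2  3  4  5  6  7  8  9 10 11 12 13 14
g(k):  0  0  0  1  1  1  2  2  2  0  0  0  1  1  1
The P-positions (g = 0) in 0..14 are 0, 1, 2, 9, 10, 11.

0, 1, 2, 9, 10, 11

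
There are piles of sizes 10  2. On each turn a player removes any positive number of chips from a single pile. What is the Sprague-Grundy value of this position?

8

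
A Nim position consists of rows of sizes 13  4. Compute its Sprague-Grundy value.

9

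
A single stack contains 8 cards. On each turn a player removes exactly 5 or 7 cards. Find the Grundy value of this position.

Grundy values for subtraction set {5, 7}:
g(0) = mex{} = 0
g(1) = mex{} = 0
g(2) = mex{} = 0
g(3) = mex{} = 0
g(4) = mex{} = 0
g(5) = mex{0} = 1
g(6) = mex{0} = 1
g(7) = mex{0} = 1
g(8) = mex{0} = 1
So g(8) = 1.

1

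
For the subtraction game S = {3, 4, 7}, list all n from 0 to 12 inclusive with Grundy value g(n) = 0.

0, 1, 2, 10, 11, 12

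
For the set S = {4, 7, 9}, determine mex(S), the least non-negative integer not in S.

0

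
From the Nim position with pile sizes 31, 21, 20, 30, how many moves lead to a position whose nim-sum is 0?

Nim-sum: 31 XOR 21 XOR 20 XOR 30 = 0.
The nim-sum is already 0, so every move leaves a nonzero nim-sum — there are no winning moves.

0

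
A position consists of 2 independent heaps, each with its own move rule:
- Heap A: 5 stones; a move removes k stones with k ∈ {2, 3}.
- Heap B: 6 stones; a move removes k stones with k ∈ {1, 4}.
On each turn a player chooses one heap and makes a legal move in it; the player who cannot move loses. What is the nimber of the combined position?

1

Build the Grundy sequence for heap A with g(k) = mex{g(k−s) : s ∈ {2, 3}, s ≤ k}:
k:     0  1  2  3  4  5
g(k):  0  0  1  1  2  0
So g(5) = 0.
Grundy values for heap B (subtraction set {1, 4}):
g(0) = mex{} = 0
g(1) = mex{0} = 1
g(2) = mex{1} = 0
g(3) = mex{0} = 1
g(4) = mex{0,1} = 2
g(5) = mex{1,2} = 0
g(6) = mex{0} = 1
So g(6) = 1.
By the Sprague-Grundy theorem, the Grundy value of a sum of independent games is the XOR of the component values.
Combined value = 0 XOR 1 = 1.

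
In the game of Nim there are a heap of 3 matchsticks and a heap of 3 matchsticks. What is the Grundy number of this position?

0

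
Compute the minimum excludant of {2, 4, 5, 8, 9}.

0 is not in the set, so the mex is 0.

0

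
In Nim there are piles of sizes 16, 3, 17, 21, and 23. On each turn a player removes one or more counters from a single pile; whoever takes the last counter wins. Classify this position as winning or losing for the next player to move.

Losing position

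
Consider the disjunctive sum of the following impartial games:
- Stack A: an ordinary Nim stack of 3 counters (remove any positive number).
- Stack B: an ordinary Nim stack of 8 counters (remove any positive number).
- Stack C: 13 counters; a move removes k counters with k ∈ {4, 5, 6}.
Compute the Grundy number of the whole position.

11

Stack A is a plain Nim stack of size 3, so its Grundy value is 3.
Stack B is a plain Nim stack of size 8, so its Grundy value is 8.
Build the Grundy sequence for stack C with g(k) = mex{g(k−s) : s ∈ {4, 5, 6}, s ≤ k}:
k:     0  1  2  3  4  5  6  7  8  9 10 11 12 13
g(k):  0  0  0  0  1  1  1  1  2  2  0  0  0  0
So g(13) = 0.
The value of a disjunctive sum is the nim-sum of the parts.
Combined value = 3 ⊕ 8 ⊕ 0 = 11.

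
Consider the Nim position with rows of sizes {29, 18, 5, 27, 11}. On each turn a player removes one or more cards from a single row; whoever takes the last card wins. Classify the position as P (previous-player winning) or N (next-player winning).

N-position

Compute the nim-sum pairwise:
29 ⊕ 18 = 15
15 ⊕ 5 = 10
10 ⊕ 27 = 17
17 ⊕ 11 = 26
The nim-sum is 26 ≠ 0, so this is an N-position: the player to move can win.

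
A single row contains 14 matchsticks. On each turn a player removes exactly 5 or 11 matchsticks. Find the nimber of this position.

2

Grundy values for subtraction set {5, 11}:
k:     0  1  2  3  4  5  6  7  8  9 10 11 12 13 14
g(k):  0  0  0  0  0  1  1  1  1  1  0  2  2  2  2
So g(14) = 2.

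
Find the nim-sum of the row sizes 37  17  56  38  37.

15

Compute the nim-sum pairwise:
37 ⊕ 17 = 52
52 ⊕ 56 = 12
12 ⊕ 38 = 42
42 ⊕ 37 = 15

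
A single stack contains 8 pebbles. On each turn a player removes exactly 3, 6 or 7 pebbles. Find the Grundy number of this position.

Grundy values for subtraction set {3, 6, 7}:
k:     0  1  2  3  4  5  6  7  8
g(k):  0  0  0  1  1  1  2  2  2
So g(8) = 2.

2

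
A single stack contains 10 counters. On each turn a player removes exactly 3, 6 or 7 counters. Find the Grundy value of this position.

Build the Grundy sequence with g(k) = mex{g(k−s) : s ∈ {3, 6, 7}, s ≤ k}:
k:     0  1  2  3  4  5  6  7  8  9 10
g(k):  0  0  0  1  1  1  2  2  2  3  0
So g(10) = 0.

0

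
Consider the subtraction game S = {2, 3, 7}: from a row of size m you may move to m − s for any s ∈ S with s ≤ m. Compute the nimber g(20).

0

Grundy values for subtraction set {2, 3, 7}:
k:     0  1  2  3  4  5  6  7  8  9 10 11 12 13 14 15 16 17 18 19 20
g(k):  0  0  1  1  2  0  0  1  1  2  0  0  1  1  2  0  0  1  1  2  0
So g(20) = 0.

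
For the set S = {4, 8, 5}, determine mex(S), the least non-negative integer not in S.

0

0 is not in the set, so the mex is 0.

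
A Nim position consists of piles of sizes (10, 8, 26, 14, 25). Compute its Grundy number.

15

Compute the nim-sum pairwise:
10 XOR 8 = 2
2 XOR 26 = 24
24 XOR 14 = 22
22 XOR 25 = 15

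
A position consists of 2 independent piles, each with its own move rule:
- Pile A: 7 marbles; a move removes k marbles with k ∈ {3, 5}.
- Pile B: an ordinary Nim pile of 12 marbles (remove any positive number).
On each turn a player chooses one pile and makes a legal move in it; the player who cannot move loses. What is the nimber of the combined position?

For pile A, compute g(0), g(1), … with moves {3, 5}:
g(0) = mex{} = 0
g(1) = mex{} = 0
g(2) = mex{} = 0
g(3) = mex{0} = 1
g(4) = mex{0} = 1
g(5) = mex{0} = 1
g(6) = mex{0,1} = 2
g(7) = mex{0,1} = 2
So g(7) = 2.
Pile B is a plain Nim pile of size 12, so its Grundy value is 12.
By the Sprague-Grundy theorem, the Grundy value of a sum of independent games is the XOR of the component values.
Combined value = 2 XOR 12 = 14.

14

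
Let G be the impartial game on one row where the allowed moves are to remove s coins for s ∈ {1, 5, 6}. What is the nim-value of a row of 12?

Compute g(0), g(1), … for moves {1, 5, 6}:
g(0) = mex{} = 0
g(1) = mex{0} = 1
g(2) = mex{1} = 0
g(3) = mex{0} = 1
g(4) = mex{1} = 0
g(5) = mex{0} = 1
g(6) = mex{0,1} = 2
g(7) = mex{0,1,2} = 3
g(8) = mex{0,1,3} = 2
g(9) = mex{0,1,2} = 3
g(10) = mex{0,1,3} = 2
g(11) = mex{1,2} = 0
g(12) = mex{0,2,3} = 1
So g(12) = 1.

1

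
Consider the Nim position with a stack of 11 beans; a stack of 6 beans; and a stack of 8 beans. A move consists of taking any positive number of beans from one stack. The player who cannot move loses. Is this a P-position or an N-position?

Nim-sum: 11 XOR 6 XOR 8 = 5.
The nim-sum is 5 ≠ 0, so this is an N-position: the player to move can win.

N-position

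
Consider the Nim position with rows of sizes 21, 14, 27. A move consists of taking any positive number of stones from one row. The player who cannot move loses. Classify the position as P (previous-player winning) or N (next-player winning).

P-position

Compute the nim-sum pairwise:
21 ^ 14 = 27
27 ^ 27 = 0
The nim-sum is 0, so this is a P-position: the player to move is in a losing position under optimal play.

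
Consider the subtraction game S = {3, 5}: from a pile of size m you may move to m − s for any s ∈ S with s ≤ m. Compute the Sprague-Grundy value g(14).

2

Grundy values for subtraction set {3, 5}:
g(0) = mex{} = 0
g(1) = mex{} = 0
g(2) = mex{} = 0
g(3) = mex{0} = 1
g(4) = mex{0} = 1
g(5) = mex{0} = 1
g(6) = mex{0,1} = 2
g(7) = mex{0,1} = 2
g(8) = mex{1} = 0
g(9) = mex{1,2} = 0
g(10) = mex{1,2} = 0
g(11) = mex{0,2} = 1
g(12) = mex{0,2} = 1
g(13) = mex{0} = 1
g(14) = mex{0,1} = 2
So g(14) = 2.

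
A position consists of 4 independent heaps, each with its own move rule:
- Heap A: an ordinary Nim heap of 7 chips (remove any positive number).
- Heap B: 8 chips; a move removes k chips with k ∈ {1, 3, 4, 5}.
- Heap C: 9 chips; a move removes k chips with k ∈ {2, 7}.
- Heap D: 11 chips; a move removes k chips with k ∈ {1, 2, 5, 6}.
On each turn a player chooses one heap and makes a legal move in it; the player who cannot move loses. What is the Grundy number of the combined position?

6

Heap A is a plain Nim heap of size 7, so its Grundy value is 7.
For heap B, compute g(0), g(1), … with moves {1, 3, 4, 5}:
k:     0  1  2  3  4  5  6  7  8
g(k):  0  1  0  1  2  3  2  3  0
So g(8) = 0.
For heap C, compute g(0), g(1), … with moves {2, 7}:
k:     0  1  2  3  4  5  6  7  8  9
g(k):  0  0  1  1  0  0  1  1  2  0
So g(9) = 0.
Grundy values for heap D (subtraction set {1, 2, 5, 6}):
k:     0  1  2  3  4  5  6  7  8  9 10 11
g(k):  0  1  2  0  1  2  3  0  1  2  0  1
So g(11) = 1.
The value of a disjunctive sum is the nim-sum of the parts.
Combined value = 7 XOR 0 XOR 0 XOR 1 = 6.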